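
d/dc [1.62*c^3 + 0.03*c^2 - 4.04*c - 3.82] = 4.86*c^2 + 0.06*c - 4.04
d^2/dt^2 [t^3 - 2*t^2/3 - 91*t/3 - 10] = 6*t - 4/3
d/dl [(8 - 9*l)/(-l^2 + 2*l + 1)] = (-9*l^2 + 16*l - 25)/(l^4 - 4*l^3 + 2*l^2 + 4*l + 1)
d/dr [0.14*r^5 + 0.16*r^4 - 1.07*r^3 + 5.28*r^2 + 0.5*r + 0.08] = 0.7*r^4 + 0.64*r^3 - 3.21*r^2 + 10.56*r + 0.5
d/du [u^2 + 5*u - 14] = 2*u + 5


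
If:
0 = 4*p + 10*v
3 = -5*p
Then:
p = -3/5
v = 6/25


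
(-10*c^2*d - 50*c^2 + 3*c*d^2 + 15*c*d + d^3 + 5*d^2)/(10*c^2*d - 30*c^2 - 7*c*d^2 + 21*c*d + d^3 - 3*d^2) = (-5*c*d - 25*c - d^2 - 5*d)/(5*c*d - 15*c - d^2 + 3*d)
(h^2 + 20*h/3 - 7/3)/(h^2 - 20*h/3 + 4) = (3*h^2 + 20*h - 7)/(3*h^2 - 20*h + 12)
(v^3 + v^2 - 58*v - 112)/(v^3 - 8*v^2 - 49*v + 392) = (v + 2)/(v - 7)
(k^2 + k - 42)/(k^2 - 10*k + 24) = (k + 7)/(k - 4)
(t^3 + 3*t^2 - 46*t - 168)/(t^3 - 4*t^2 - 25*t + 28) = (t + 6)/(t - 1)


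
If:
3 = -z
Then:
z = -3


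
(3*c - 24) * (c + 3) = 3*c^2 - 15*c - 72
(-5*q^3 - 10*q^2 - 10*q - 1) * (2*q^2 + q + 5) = -10*q^5 - 25*q^4 - 55*q^3 - 62*q^2 - 51*q - 5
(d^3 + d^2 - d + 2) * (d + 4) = d^4 + 5*d^3 + 3*d^2 - 2*d + 8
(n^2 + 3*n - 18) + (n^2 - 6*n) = 2*n^2 - 3*n - 18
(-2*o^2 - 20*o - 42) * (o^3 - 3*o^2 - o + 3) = -2*o^5 - 14*o^4 + 20*o^3 + 140*o^2 - 18*o - 126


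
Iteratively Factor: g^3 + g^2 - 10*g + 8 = (g - 1)*(g^2 + 2*g - 8) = (g - 1)*(g + 4)*(g - 2)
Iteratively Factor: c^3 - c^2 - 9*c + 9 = (c - 1)*(c^2 - 9) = (c - 3)*(c - 1)*(c + 3)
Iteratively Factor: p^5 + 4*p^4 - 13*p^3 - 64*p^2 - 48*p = (p - 4)*(p^4 + 8*p^3 + 19*p^2 + 12*p) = (p - 4)*(p + 3)*(p^3 + 5*p^2 + 4*p) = (p - 4)*(p + 1)*(p + 3)*(p^2 + 4*p) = p*(p - 4)*(p + 1)*(p + 3)*(p + 4)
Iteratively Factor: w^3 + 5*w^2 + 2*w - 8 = (w - 1)*(w^2 + 6*w + 8) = (w - 1)*(w + 4)*(w + 2)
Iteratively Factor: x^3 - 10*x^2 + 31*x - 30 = (x - 2)*(x^2 - 8*x + 15) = (x - 3)*(x - 2)*(x - 5)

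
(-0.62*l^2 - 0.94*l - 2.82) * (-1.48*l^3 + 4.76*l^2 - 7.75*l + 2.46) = 0.9176*l^5 - 1.56*l^4 + 4.5042*l^3 - 7.6634*l^2 + 19.5426*l - 6.9372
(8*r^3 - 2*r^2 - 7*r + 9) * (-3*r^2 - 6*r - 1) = -24*r^5 - 42*r^4 + 25*r^3 + 17*r^2 - 47*r - 9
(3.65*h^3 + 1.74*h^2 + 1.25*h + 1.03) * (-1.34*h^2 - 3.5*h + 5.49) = -4.891*h^5 - 15.1066*h^4 + 12.2735*h^3 + 3.7974*h^2 + 3.2575*h + 5.6547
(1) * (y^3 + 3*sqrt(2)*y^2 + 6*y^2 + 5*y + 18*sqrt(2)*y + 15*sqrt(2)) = y^3 + 3*sqrt(2)*y^2 + 6*y^2 + 5*y + 18*sqrt(2)*y + 15*sqrt(2)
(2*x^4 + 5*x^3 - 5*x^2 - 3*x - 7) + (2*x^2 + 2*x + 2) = 2*x^4 + 5*x^3 - 3*x^2 - x - 5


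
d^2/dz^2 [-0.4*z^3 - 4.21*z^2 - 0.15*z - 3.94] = -2.4*z - 8.42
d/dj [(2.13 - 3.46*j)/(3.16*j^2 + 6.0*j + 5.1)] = (10.9336*j^2 - 13.4616*j - 30.426)/(9.9856*j^4 + 37.92*j^3 + 68.232*j^2 + 61.2*j + 26.01)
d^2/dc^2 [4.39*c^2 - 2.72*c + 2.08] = 8.78000000000000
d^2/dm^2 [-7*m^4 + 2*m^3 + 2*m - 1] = 12*m*(1 - 7*m)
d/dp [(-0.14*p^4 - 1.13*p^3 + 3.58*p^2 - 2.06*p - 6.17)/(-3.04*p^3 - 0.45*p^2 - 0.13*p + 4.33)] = (0.4256*p^6 + 0.125999999999999*p^5 + 11.4463*p^4 - 14.6558*p^3 - 72.3415*p^2 + 25.4498*p - 9.7219)/(9.2416*p^6 + 2.736*p^5 + 0.9929*p^4 - 26.2094*p^3 - 3.8801*p^2 - 1.1258*p + 18.7489)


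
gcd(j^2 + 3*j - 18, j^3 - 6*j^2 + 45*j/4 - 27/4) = j - 3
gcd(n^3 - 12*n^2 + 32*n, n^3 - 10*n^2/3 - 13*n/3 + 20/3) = n - 4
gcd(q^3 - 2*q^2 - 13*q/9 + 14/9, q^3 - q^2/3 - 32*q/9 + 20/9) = q - 2/3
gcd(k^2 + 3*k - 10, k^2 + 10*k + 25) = k + 5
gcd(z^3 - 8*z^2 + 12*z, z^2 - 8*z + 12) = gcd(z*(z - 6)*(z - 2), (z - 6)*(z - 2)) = z^2 - 8*z + 12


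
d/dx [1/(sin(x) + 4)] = -cos(x)/(sin(x) + 4)^2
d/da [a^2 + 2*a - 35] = 2*a + 2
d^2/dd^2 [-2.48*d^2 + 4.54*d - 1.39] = -4.96000000000000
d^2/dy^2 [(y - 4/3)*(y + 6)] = 2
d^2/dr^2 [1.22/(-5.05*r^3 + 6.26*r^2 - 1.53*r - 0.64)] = ((36.966*r - 15.2744)*(5.05*r^3 - 6.26*r^2 + 1.53*r + 0.64) - 1.22*(15.15*r^2 - 12.52*r + 1.53)*(30.3*r^2 - 25.04*r + 3.06))/(5.05*r^3 - 6.26*r^2 + 1.53*r + 0.64)^3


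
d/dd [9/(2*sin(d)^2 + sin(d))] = -(36/tan(d) + 9*cos(d)/sin(d)^2)/(2*sin(d) + 1)^2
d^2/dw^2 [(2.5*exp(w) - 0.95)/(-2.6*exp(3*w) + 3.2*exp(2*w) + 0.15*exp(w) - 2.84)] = (-67.6000000000001*exp(6*w) + 120.198*exp(5*w) - 116.444*exp(4*w) + 279.351*exp(3*w) - 198.0852*exp(2*w) + 33.490775*exp(w) - 19.7593)*exp(w)/(17.576*exp(9*w) - 64.896*exp(8*w) + 76.83*exp(7*w) + 32.3152*exp(6*w) - 146.2053*exp(5*w) + 80.3832*exp(4*w) + 71.087505*exp(3*w) - 77.23806*exp(2*w) - 3.62952*exp(w) + 22.906304)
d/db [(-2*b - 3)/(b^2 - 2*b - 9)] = 2*(b^2 + 3*b + 6)/(b^4 - 4*b^3 - 14*b^2 + 36*b + 81)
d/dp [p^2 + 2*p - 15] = 2*p + 2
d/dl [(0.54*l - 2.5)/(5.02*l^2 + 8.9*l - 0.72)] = (-2.7108*l^2 + 25.1*l + 21.8612)/(25.2004*l^4 + 89.356*l^3 + 71.9812*l^2 - 12.816*l + 0.5184)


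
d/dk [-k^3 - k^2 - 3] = k*(-3*k - 2)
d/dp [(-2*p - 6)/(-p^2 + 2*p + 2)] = 2*(-p^2 - 6*p + 4)/(p^4 - 4*p^3 + 8*p + 4)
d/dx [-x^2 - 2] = -2*x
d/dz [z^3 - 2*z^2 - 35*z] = 3*z^2 - 4*z - 35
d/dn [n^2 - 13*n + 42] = 2*n - 13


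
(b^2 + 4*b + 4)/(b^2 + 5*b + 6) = (b + 2)/(b + 3)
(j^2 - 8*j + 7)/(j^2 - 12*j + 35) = (j - 1)/(j - 5)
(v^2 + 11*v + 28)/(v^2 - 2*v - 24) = (v + 7)/(v - 6)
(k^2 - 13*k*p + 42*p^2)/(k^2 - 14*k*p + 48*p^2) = (-k + 7*p)/(-k + 8*p)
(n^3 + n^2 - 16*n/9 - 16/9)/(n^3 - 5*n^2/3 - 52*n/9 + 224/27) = 3*(3*n^2 + 7*n + 4)/(9*n^2 - 3*n - 56)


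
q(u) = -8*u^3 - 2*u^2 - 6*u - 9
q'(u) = -24*u^2 - 4*u - 6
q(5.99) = -1836.07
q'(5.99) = -891.08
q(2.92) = -242.75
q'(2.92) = -222.31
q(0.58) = -14.71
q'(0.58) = -16.39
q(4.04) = -593.40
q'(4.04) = -413.88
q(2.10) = -104.51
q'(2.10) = -120.24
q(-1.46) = 20.39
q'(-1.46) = -51.32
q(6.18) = -2010.70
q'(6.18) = -947.34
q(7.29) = -3258.39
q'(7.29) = -1310.62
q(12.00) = -14193.00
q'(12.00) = -3510.00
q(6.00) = -1845.00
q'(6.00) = -894.00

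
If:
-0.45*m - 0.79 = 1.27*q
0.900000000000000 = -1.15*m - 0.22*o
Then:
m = -2.82222222222222*q - 1.75555555555556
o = 14.7525252525253*q + 5.08585858585859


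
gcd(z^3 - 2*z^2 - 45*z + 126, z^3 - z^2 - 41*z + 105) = z^2 + 4*z - 21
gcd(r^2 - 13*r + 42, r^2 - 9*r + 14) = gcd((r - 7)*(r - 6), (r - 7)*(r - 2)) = r - 7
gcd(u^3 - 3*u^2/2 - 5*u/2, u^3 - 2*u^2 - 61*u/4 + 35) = u - 5/2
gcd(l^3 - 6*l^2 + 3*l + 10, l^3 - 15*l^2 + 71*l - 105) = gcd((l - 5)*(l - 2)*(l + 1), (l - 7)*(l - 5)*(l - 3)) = l - 5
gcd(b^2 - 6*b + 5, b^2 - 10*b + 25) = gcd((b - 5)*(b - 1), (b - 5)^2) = b - 5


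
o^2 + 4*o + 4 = (o + 2)^2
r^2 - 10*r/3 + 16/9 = (r - 8/3)*(r - 2/3)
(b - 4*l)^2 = b^2 - 8*b*l + 16*l^2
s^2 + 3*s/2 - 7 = (s - 2)*(s + 7/2)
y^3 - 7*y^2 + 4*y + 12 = (y - 6)*(y - 2)*(y + 1)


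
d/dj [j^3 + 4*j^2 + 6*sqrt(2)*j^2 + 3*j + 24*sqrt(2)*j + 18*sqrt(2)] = 3*j^2 + 8*j + 12*sqrt(2)*j + 3 + 24*sqrt(2)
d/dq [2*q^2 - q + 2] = 4*q - 1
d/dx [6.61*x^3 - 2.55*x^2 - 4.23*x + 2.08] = 19.83*x^2 - 5.1*x - 4.23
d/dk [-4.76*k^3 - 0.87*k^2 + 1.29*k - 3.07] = -14.28*k^2 - 1.74*k + 1.29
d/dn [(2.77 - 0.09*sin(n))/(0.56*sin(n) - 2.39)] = -1.3361*cos(n)/(0.56*sin(n) - 2.39)^2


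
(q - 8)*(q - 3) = q^2 - 11*q + 24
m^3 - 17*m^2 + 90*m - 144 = (m - 8)*(m - 6)*(m - 3)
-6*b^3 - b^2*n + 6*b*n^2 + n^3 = (-b + n)*(b + n)*(6*b + n)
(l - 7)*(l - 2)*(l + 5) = l^3 - 4*l^2 - 31*l + 70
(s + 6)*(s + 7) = s^2 + 13*s + 42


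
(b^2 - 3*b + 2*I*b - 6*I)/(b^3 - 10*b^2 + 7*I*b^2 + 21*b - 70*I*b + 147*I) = (b + 2*I)/(b^2 + 7*b*(-1 + I) - 49*I)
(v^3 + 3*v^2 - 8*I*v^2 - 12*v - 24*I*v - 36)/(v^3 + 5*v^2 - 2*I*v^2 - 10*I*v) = (v^2 + 3*v*(1 - 2*I) - 18*I)/(v*(v + 5))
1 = 1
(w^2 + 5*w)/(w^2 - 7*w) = (w + 5)/(w - 7)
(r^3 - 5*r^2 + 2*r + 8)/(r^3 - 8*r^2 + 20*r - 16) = (r + 1)/(r - 2)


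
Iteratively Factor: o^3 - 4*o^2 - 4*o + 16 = (o + 2)*(o^2 - 6*o + 8) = (o - 2)*(o + 2)*(o - 4)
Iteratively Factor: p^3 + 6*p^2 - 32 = (p - 2)*(p^2 + 8*p + 16) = (p - 2)*(p + 4)*(p + 4)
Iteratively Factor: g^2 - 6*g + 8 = (g - 4)*(g - 2)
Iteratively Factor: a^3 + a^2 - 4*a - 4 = (a + 2)*(a^2 - a - 2) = (a - 2)*(a + 2)*(a + 1)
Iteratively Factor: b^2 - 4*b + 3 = (b - 1)*(b - 3)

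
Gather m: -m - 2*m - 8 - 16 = -3*m - 24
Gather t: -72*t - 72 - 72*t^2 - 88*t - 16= -72*t^2 - 160*t - 88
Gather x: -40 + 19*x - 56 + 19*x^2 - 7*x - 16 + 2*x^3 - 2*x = 2*x^3 + 19*x^2 + 10*x - 112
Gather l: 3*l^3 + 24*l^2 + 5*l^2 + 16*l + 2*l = 3*l^3 + 29*l^2 + 18*l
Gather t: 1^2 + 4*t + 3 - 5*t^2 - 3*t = -5*t^2 + t + 4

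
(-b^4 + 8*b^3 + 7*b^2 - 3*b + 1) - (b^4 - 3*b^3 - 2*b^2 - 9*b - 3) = -2*b^4 + 11*b^3 + 9*b^2 + 6*b + 4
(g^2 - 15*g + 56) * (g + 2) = g^3 - 13*g^2 + 26*g + 112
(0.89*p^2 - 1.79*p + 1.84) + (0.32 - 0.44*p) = 0.89*p^2 - 2.23*p + 2.16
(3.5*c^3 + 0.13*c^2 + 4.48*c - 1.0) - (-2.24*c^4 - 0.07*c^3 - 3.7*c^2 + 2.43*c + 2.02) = 2.24*c^4 + 3.57*c^3 + 3.83*c^2 + 2.05*c - 3.02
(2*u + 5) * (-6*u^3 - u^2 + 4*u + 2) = -12*u^4 - 32*u^3 + 3*u^2 + 24*u + 10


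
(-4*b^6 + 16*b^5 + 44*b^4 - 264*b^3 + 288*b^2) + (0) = -4*b^6 + 16*b^5 + 44*b^4 - 264*b^3 + 288*b^2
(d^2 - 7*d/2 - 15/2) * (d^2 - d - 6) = d^4 - 9*d^3/2 - 10*d^2 + 57*d/2 + 45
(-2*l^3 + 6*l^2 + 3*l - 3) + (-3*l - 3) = -2*l^3 + 6*l^2 - 6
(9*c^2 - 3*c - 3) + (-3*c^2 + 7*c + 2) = 6*c^2 + 4*c - 1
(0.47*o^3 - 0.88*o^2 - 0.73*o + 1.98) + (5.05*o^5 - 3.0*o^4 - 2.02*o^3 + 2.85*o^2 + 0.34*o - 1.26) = 5.05*o^5 - 3.0*o^4 - 1.55*o^3 + 1.97*o^2 - 0.39*o + 0.72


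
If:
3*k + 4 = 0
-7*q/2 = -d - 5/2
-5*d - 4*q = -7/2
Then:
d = 9/86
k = -4/3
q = 32/43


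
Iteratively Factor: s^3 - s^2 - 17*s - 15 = (s + 1)*(s^2 - 2*s - 15) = (s - 5)*(s + 1)*(s + 3)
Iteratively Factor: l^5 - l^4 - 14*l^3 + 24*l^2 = (l)*(l^4 - l^3 - 14*l^2 + 24*l) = l*(l - 3)*(l^3 + 2*l^2 - 8*l) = l*(l - 3)*(l - 2)*(l^2 + 4*l) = l*(l - 3)*(l - 2)*(l + 4)*(l)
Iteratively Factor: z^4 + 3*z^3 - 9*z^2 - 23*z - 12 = (z + 4)*(z^3 - z^2 - 5*z - 3) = (z - 3)*(z + 4)*(z^2 + 2*z + 1) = (z - 3)*(z + 1)*(z + 4)*(z + 1)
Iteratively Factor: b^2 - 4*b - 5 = (b - 5)*(b + 1)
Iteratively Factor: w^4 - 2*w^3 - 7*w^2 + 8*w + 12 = (w + 2)*(w^3 - 4*w^2 + w + 6) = (w + 1)*(w + 2)*(w^2 - 5*w + 6) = (w - 2)*(w + 1)*(w + 2)*(w - 3)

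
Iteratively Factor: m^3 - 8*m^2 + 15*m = (m - 5)*(m^2 - 3*m) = m*(m - 5)*(m - 3)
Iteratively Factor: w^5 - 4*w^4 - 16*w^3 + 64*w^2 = (w)*(w^4 - 4*w^3 - 16*w^2 + 64*w) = w*(w + 4)*(w^3 - 8*w^2 + 16*w) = w^2*(w + 4)*(w^2 - 8*w + 16) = w^2*(w - 4)*(w + 4)*(w - 4)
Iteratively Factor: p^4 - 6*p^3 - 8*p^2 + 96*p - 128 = (p + 4)*(p^3 - 10*p^2 + 32*p - 32) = (p - 4)*(p + 4)*(p^2 - 6*p + 8) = (p - 4)^2*(p + 4)*(p - 2)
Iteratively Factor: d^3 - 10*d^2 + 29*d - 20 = (d - 1)*(d^2 - 9*d + 20) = (d - 5)*(d - 1)*(d - 4)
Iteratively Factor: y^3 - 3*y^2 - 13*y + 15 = (y - 5)*(y^2 + 2*y - 3) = (y - 5)*(y - 1)*(y + 3)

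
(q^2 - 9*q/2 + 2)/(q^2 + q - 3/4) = 2*(q - 4)/(2*q + 3)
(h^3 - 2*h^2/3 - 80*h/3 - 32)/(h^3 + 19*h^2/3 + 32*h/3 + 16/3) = (h - 6)/(h + 1)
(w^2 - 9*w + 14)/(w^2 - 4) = (w - 7)/(w + 2)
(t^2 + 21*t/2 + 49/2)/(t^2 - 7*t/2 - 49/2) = (t + 7)/(t - 7)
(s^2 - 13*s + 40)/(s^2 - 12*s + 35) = (s - 8)/(s - 7)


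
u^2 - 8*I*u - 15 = (u - 5*I)*(u - 3*I)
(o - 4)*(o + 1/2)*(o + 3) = o^3 - o^2/2 - 25*o/2 - 6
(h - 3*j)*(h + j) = h^2 - 2*h*j - 3*j^2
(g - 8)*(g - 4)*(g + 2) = g^3 - 10*g^2 + 8*g + 64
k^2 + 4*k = k*(k + 4)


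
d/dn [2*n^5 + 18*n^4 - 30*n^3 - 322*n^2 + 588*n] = 10*n^4 + 72*n^3 - 90*n^2 - 644*n + 588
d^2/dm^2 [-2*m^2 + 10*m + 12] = -4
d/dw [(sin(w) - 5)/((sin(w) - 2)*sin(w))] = (-cos(w) + 10/tan(w) - 10*cos(w)/sin(w)^2)/(sin(w) - 2)^2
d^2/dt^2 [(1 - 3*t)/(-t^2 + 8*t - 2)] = 2*((25 - 9*t)*(t^2 - 8*t + 2) + 4*(t - 4)^2*(3*t - 1))/(t^2 - 8*t + 2)^3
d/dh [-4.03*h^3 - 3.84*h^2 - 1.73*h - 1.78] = -12.09*h^2 - 7.68*h - 1.73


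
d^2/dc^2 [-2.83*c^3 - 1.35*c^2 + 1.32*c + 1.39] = -16.98*c - 2.7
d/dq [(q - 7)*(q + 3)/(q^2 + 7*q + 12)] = 11/(q^2 + 8*q + 16)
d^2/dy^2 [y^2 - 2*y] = 2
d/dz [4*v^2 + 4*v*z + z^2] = 4*v + 2*z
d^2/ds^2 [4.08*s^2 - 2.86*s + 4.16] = 8.16000000000000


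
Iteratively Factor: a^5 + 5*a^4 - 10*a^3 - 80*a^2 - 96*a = (a + 2)*(a^4 + 3*a^3 - 16*a^2 - 48*a) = (a + 2)*(a + 3)*(a^3 - 16*a) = (a - 4)*(a + 2)*(a + 3)*(a^2 + 4*a) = a*(a - 4)*(a + 2)*(a + 3)*(a + 4)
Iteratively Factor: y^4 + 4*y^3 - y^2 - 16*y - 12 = (y + 2)*(y^3 + 2*y^2 - 5*y - 6) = (y + 1)*(y + 2)*(y^2 + y - 6) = (y - 2)*(y + 1)*(y + 2)*(y + 3)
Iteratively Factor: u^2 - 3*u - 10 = (u + 2)*(u - 5)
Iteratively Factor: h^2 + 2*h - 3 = (h - 1)*(h + 3)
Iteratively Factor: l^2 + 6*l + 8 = (l + 2)*(l + 4)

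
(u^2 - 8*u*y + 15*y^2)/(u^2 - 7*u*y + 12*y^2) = (-u + 5*y)/(-u + 4*y)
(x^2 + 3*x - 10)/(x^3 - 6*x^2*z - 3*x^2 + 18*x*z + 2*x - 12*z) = (x + 5)/(x^2 - 6*x*z - x + 6*z)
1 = 1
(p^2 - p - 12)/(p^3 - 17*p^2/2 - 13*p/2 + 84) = 2*(p - 4)/(2*p^2 - 23*p + 56)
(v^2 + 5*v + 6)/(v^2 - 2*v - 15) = (v + 2)/(v - 5)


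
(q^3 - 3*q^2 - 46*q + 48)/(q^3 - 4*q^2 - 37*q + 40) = (q + 6)/(q + 5)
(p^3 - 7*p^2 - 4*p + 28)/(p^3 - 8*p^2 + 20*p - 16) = (p^2 - 5*p - 14)/(p^2 - 6*p + 8)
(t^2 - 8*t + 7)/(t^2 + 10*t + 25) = (t^2 - 8*t + 7)/(t^2 + 10*t + 25)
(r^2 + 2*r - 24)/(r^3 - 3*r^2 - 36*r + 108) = (r - 4)/(r^2 - 9*r + 18)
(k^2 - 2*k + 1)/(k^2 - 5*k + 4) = (k - 1)/(k - 4)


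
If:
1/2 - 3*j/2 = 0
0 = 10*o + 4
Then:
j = 1/3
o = -2/5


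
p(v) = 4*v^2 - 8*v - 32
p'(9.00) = 64.00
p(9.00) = 220.00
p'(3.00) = 16.00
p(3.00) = -20.00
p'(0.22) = -6.24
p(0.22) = -33.57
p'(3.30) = 18.40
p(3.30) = -14.84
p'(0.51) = -3.92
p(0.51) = -35.04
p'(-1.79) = -22.32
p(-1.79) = -4.86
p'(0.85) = -1.20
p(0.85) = -35.91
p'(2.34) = 10.72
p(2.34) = -28.82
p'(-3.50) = -36.00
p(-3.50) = 45.00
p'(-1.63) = -21.04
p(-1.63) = -8.33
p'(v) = 8*v - 8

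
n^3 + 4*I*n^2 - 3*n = n*(n + I)*(n + 3*I)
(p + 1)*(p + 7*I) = p^2 + p + 7*I*p + 7*I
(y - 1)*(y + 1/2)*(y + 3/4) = y^3 + y^2/4 - 7*y/8 - 3/8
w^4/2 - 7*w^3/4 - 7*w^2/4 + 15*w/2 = w*(w/2 + 1)*(w - 3)*(w - 5/2)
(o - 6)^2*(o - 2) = o^3 - 14*o^2 + 60*o - 72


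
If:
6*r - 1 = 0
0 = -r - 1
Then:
No Solution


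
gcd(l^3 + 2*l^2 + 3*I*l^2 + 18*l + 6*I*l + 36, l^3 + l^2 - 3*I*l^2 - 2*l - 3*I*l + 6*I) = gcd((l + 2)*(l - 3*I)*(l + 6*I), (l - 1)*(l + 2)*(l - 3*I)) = l^2 + l*(2 - 3*I) - 6*I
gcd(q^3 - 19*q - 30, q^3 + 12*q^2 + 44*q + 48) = q + 2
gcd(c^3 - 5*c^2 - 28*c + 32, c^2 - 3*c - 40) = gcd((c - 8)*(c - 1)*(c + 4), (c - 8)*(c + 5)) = c - 8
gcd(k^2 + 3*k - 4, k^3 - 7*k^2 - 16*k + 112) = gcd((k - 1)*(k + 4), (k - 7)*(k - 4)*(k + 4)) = k + 4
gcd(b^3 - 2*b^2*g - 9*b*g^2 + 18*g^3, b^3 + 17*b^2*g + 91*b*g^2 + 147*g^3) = b + 3*g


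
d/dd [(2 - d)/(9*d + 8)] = -26/(9*d + 8)^2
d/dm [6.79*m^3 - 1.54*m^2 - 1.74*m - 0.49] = 20.37*m^2 - 3.08*m - 1.74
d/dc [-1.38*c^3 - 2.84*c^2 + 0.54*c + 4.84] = -4.14*c^2 - 5.68*c + 0.54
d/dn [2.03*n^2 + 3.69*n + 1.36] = 4.06*n + 3.69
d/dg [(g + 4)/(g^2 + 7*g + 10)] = (g^2 + 7*g - (g + 4)*(2*g + 7) + 10)/(g^2 + 7*g + 10)^2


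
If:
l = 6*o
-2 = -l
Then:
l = 2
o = 1/3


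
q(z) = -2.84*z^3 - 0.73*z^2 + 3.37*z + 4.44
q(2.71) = -48.31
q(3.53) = -117.68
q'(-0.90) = -2.22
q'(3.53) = -107.95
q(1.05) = 3.89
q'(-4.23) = -142.90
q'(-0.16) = 3.39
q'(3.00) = -77.69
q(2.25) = -24.02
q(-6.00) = 571.38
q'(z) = -8.52*z^2 - 1.46*z + 3.37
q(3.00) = -68.70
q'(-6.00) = -294.59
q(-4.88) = 300.66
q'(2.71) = -63.16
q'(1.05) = -7.56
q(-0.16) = 3.89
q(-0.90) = 2.89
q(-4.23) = 192.07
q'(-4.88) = -192.40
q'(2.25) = -43.05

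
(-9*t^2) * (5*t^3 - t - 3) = -45*t^5 + 9*t^3 + 27*t^2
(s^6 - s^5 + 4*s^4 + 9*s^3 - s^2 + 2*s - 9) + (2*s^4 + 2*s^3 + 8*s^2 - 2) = s^6 - s^5 + 6*s^4 + 11*s^3 + 7*s^2 + 2*s - 11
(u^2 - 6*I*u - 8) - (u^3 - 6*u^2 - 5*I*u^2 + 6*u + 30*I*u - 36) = -u^3 + 7*u^2 + 5*I*u^2 - 6*u - 36*I*u + 28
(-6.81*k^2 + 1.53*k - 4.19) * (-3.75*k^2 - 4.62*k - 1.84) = 25.5375*k^4 + 25.7247*k^3 + 21.1743*k^2 + 16.5426*k + 7.7096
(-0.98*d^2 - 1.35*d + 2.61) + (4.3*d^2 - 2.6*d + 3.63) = 3.32*d^2 - 3.95*d + 6.24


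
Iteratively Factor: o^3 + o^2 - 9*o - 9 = (o + 3)*(o^2 - 2*o - 3) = (o + 1)*(o + 3)*(o - 3)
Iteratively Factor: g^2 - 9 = (g + 3)*(g - 3)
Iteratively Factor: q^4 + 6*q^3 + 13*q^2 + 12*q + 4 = (q + 1)*(q^3 + 5*q^2 + 8*q + 4) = (q + 1)*(q + 2)*(q^2 + 3*q + 2) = (q + 1)^2*(q + 2)*(q + 2)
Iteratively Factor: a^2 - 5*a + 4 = (a - 1)*(a - 4)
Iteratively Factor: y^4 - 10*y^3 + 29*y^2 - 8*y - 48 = (y - 3)*(y^3 - 7*y^2 + 8*y + 16) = (y - 4)*(y - 3)*(y^2 - 3*y - 4) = (y - 4)*(y - 3)*(y + 1)*(y - 4)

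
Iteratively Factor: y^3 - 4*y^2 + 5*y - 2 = (y - 2)*(y^2 - 2*y + 1) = (y - 2)*(y - 1)*(y - 1)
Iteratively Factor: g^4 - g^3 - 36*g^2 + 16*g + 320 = (g + 4)*(g^3 - 5*g^2 - 16*g + 80) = (g - 4)*(g + 4)*(g^2 - g - 20) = (g - 5)*(g - 4)*(g + 4)*(g + 4)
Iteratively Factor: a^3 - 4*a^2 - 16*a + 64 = (a - 4)*(a^2 - 16) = (a - 4)*(a + 4)*(a - 4)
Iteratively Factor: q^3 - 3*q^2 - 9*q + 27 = (q - 3)*(q^2 - 9) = (q - 3)*(q + 3)*(q - 3)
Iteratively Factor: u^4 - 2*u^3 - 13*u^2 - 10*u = (u)*(u^3 - 2*u^2 - 13*u - 10) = u*(u - 5)*(u^2 + 3*u + 2) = u*(u - 5)*(u + 2)*(u + 1)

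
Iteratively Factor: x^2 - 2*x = (x - 2)*(x)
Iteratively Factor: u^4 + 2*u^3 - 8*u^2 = (u)*(u^3 + 2*u^2 - 8*u) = u*(u + 4)*(u^2 - 2*u) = u*(u - 2)*(u + 4)*(u)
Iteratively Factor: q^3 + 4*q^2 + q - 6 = (q + 3)*(q^2 + q - 2) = (q - 1)*(q + 3)*(q + 2)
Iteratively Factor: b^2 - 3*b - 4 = (b - 4)*(b + 1)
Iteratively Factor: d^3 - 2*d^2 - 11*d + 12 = (d - 1)*(d^2 - d - 12) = (d - 1)*(d + 3)*(d - 4)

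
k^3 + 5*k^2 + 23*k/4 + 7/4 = (k + 1/2)*(k + 1)*(k + 7/2)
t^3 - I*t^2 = t^2*(t - I)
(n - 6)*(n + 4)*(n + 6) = n^3 + 4*n^2 - 36*n - 144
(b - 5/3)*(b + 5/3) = b^2 - 25/9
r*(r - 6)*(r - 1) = r^3 - 7*r^2 + 6*r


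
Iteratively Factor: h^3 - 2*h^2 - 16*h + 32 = (h + 4)*(h^2 - 6*h + 8) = (h - 2)*(h + 4)*(h - 4)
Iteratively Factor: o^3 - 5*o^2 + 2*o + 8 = (o + 1)*(o^2 - 6*o + 8) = (o - 2)*(o + 1)*(o - 4)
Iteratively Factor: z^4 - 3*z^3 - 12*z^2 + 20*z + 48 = (z - 4)*(z^3 + z^2 - 8*z - 12) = (z - 4)*(z + 2)*(z^2 - z - 6) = (z - 4)*(z + 2)^2*(z - 3)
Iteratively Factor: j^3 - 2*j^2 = (j)*(j^2 - 2*j) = j^2*(j - 2)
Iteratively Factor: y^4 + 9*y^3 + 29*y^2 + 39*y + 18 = (y + 3)*(y^3 + 6*y^2 + 11*y + 6) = (y + 2)*(y + 3)*(y^2 + 4*y + 3) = (y + 2)*(y + 3)^2*(y + 1)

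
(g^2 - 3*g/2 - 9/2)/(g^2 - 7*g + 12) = (g + 3/2)/(g - 4)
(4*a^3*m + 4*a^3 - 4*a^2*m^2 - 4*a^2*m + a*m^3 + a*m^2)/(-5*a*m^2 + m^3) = a*(-4*a^2*m - 4*a^2 + 4*a*m^2 + 4*a*m - m^3 - m^2)/(m^2*(5*a - m))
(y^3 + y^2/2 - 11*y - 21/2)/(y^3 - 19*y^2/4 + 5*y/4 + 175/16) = 8*(y^2 + 4*y + 3)/(8*y^2 - 10*y - 25)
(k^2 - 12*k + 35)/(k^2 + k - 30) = (k - 7)/(k + 6)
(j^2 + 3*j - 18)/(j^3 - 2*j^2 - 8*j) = (-j^2 - 3*j + 18)/(j*(-j^2 + 2*j + 8))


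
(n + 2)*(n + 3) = n^2 + 5*n + 6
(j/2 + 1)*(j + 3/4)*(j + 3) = j^3/2 + 23*j^2/8 + 39*j/8 + 9/4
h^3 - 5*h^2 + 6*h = h*(h - 3)*(h - 2)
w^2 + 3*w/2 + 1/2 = (w + 1/2)*(w + 1)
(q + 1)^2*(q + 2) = q^3 + 4*q^2 + 5*q + 2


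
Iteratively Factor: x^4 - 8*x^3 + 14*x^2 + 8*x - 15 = (x + 1)*(x^3 - 9*x^2 + 23*x - 15) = (x - 5)*(x + 1)*(x^2 - 4*x + 3) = (x - 5)*(x - 1)*(x + 1)*(x - 3)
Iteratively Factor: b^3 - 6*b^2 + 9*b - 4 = (b - 4)*(b^2 - 2*b + 1) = (b - 4)*(b - 1)*(b - 1)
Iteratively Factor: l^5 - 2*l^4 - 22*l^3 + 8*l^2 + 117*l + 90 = (l + 3)*(l^4 - 5*l^3 - 7*l^2 + 29*l + 30) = (l + 1)*(l + 3)*(l^3 - 6*l^2 - l + 30) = (l + 1)*(l + 2)*(l + 3)*(l^2 - 8*l + 15) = (l - 3)*(l + 1)*(l + 2)*(l + 3)*(l - 5)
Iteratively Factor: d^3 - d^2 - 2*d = (d)*(d^2 - d - 2) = d*(d - 2)*(d + 1)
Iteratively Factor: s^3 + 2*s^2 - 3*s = (s + 3)*(s^2 - s) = (s - 1)*(s + 3)*(s)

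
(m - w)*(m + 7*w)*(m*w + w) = m^3*w + 6*m^2*w^2 + m^2*w - 7*m*w^3 + 6*m*w^2 - 7*w^3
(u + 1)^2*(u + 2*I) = u^3 + 2*u^2 + 2*I*u^2 + u + 4*I*u + 2*I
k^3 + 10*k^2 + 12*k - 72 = (k - 2)*(k + 6)^2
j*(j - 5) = j^2 - 5*j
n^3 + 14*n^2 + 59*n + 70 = (n + 2)*(n + 5)*(n + 7)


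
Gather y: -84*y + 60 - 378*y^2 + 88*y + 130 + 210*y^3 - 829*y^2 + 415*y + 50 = 210*y^3 - 1207*y^2 + 419*y + 240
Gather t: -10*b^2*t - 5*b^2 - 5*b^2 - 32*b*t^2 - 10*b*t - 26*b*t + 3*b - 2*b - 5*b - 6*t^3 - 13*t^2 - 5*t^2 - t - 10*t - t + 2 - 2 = -10*b^2 - 4*b - 6*t^3 + t^2*(-32*b - 18) + t*(-10*b^2 - 36*b - 12)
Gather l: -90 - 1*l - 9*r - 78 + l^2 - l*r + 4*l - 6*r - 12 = l^2 + l*(3 - r) - 15*r - 180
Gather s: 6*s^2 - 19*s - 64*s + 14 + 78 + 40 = 6*s^2 - 83*s + 132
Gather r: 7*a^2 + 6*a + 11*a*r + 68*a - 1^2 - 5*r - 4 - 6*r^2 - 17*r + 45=7*a^2 + 74*a - 6*r^2 + r*(11*a - 22) + 40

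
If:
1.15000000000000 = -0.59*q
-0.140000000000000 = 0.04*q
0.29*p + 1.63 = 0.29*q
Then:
No Solution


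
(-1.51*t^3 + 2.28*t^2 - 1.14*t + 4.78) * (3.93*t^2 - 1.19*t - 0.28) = -5.9343*t^5 + 10.7573*t^4 - 6.7706*t^3 + 19.5036*t^2 - 5.369*t - 1.3384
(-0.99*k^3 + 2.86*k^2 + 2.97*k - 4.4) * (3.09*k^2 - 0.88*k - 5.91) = -3.0591*k^5 + 9.7086*k^4 + 12.5114*k^3 - 33.1122*k^2 - 13.6807*k + 26.004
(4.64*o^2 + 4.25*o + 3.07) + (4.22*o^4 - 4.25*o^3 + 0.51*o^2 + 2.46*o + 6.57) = 4.22*o^4 - 4.25*o^3 + 5.15*o^2 + 6.71*o + 9.64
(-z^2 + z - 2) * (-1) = z^2 - z + 2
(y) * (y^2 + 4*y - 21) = y^3 + 4*y^2 - 21*y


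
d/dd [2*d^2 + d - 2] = 4*d + 1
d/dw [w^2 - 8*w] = 2*w - 8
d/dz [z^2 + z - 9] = 2*z + 1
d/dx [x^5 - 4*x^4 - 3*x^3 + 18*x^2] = x*(5*x^3 - 16*x^2 - 9*x + 36)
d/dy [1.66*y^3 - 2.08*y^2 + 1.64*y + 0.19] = 4.98*y^2 - 4.16*y + 1.64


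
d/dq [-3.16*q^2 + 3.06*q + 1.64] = 3.06 - 6.32*q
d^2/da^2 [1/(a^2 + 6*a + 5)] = 2*(-a^2 - 6*a + 4*(a + 3)^2 - 5)/(a^2 + 6*a + 5)^3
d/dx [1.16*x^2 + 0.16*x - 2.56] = 2.32*x + 0.16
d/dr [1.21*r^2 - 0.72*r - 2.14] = 2.42*r - 0.72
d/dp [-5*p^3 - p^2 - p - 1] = -15*p^2 - 2*p - 1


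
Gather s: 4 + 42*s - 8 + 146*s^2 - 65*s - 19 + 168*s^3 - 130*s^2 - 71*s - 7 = 168*s^3 + 16*s^2 - 94*s - 30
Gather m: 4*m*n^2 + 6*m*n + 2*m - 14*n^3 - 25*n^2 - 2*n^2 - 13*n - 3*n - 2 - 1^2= m*(4*n^2 + 6*n + 2) - 14*n^3 - 27*n^2 - 16*n - 3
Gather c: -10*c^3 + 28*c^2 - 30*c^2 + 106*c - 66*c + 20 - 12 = -10*c^3 - 2*c^2 + 40*c + 8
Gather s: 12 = 12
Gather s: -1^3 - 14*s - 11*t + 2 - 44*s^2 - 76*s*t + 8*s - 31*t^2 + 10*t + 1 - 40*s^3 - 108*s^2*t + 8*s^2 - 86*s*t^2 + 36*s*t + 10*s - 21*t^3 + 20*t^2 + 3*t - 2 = -40*s^3 + s^2*(-108*t - 36) + s*(-86*t^2 - 40*t + 4) - 21*t^3 - 11*t^2 + 2*t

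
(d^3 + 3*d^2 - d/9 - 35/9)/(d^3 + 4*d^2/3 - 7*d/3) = (d + 5/3)/d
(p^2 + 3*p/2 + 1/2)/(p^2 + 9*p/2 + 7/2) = (2*p + 1)/(2*p + 7)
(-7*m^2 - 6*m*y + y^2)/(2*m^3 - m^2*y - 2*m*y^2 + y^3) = (-7*m + y)/(2*m^2 - 3*m*y + y^2)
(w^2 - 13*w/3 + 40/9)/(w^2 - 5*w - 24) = (-9*w^2 + 39*w - 40)/(9*(-w^2 + 5*w + 24))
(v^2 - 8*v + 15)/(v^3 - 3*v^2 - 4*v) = (-v^2 + 8*v - 15)/(v*(-v^2 + 3*v + 4))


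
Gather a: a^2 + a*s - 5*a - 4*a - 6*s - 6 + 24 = a^2 + a*(s - 9) - 6*s + 18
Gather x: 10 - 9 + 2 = 3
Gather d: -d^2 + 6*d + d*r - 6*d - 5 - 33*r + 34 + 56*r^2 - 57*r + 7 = -d^2 + d*r + 56*r^2 - 90*r + 36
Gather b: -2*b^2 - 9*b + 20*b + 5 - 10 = -2*b^2 + 11*b - 5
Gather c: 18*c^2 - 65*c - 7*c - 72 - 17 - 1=18*c^2 - 72*c - 90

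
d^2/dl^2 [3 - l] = 0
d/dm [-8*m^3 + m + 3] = 1 - 24*m^2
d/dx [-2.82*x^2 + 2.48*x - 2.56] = 2.48 - 5.64*x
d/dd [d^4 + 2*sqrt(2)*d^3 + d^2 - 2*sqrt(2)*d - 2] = 4*d^3 + 6*sqrt(2)*d^2 + 2*d - 2*sqrt(2)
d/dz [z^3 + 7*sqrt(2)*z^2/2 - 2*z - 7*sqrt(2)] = 3*z^2 + 7*sqrt(2)*z - 2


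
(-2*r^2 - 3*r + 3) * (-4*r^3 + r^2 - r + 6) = 8*r^5 + 10*r^4 - 13*r^3 - 6*r^2 - 21*r + 18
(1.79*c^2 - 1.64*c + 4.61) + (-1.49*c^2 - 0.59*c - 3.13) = 0.3*c^2 - 2.23*c + 1.48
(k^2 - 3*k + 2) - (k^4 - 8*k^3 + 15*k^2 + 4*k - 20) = -k^4 + 8*k^3 - 14*k^2 - 7*k + 22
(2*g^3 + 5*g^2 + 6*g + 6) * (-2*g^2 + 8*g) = -4*g^5 + 6*g^4 + 28*g^3 + 36*g^2 + 48*g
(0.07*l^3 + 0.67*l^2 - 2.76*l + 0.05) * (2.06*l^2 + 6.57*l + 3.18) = 0.1442*l^5 + 1.8401*l^4 - 1.0611*l^3 - 15.8996*l^2 - 8.4483*l + 0.159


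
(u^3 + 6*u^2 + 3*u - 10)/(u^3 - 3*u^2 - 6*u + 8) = (u + 5)/(u - 4)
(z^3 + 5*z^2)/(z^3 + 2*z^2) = (z + 5)/(z + 2)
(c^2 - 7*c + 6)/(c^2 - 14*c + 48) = (c - 1)/(c - 8)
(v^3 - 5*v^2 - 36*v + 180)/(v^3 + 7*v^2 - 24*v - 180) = (v - 6)/(v + 6)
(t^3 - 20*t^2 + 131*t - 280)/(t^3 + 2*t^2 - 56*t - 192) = (t^2 - 12*t + 35)/(t^2 + 10*t + 24)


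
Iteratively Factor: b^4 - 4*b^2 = (b)*(b^3 - 4*b) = b*(b - 2)*(b^2 + 2*b) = b^2*(b - 2)*(b + 2)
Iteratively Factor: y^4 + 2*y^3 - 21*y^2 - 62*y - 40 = (y + 2)*(y^3 - 21*y - 20) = (y - 5)*(y + 2)*(y^2 + 5*y + 4) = (y - 5)*(y + 2)*(y + 4)*(y + 1)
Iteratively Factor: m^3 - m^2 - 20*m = (m - 5)*(m^2 + 4*m) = m*(m - 5)*(m + 4)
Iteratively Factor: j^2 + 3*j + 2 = (j + 1)*(j + 2)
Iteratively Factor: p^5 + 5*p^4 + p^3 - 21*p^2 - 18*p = (p + 3)*(p^4 + 2*p^3 - 5*p^2 - 6*p) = (p + 3)^2*(p^3 - p^2 - 2*p) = (p + 1)*(p + 3)^2*(p^2 - 2*p) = p*(p + 1)*(p + 3)^2*(p - 2)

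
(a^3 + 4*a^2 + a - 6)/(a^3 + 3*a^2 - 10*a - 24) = (a^2 + 2*a - 3)/(a^2 + a - 12)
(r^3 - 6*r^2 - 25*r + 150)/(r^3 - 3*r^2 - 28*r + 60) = (r - 5)/(r - 2)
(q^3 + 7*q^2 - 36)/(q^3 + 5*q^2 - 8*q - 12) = (q + 3)/(q + 1)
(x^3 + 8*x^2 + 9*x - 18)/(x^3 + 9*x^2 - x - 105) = (x^3 + 8*x^2 + 9*x - 18)/(x^3 + 9*x^2 - x - 105)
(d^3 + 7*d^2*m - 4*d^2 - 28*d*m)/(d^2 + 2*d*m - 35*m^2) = d*(d - 4)/(d - 5*m)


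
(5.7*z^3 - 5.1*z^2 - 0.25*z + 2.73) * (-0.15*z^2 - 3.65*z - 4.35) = -0.855*z^5 - 20.04*z^4 - 6.1425*z^3 + 22.688*z^2 - 8.877*z - 11.8755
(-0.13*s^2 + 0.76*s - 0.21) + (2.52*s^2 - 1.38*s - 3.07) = 2.39*s^2 - 0.62*s - 3.28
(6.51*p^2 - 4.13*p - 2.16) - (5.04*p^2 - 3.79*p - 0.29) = 1.47*p^2 - 0.34*p - 1.87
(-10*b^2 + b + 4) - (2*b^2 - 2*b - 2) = -12*b^2 + 3*b + 6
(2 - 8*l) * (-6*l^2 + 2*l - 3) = 48*l^3 - 28*l^2 + 28*l - 6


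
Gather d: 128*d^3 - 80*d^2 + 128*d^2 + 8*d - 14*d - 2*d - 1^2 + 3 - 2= 128*d^3 + 48*d^2 - 8*d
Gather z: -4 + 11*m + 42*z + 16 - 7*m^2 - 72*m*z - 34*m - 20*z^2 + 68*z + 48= -7*m^2 - 23*m - 20*z^2 + z*(110 - 72*m) + 60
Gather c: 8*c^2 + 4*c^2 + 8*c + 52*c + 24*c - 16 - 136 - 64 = 12*c^2 + 84*c - 216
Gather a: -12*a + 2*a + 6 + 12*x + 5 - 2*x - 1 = -10*a + 10*x + 10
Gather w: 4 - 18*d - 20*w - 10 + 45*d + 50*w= 27*d + 30*w - 6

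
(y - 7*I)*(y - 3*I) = y^2 - 10*I*y - 21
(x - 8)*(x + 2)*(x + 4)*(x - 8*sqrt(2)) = x^4 - 8*sqrt(2)*x^3 - 2*x^3 - 40*x^2 + 16*sqrt(2)*x^2 - 64*x + 320*sqrt(2)*x + 512*sqrt(2)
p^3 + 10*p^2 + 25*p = p*(p + 5)^2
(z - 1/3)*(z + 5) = z^2 + 14*z/3 - 5/3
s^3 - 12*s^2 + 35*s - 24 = (s - 8)*(s - 3)*(s - 1)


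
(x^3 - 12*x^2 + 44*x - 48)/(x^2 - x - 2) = (x^2 - 10*x + 24)/(x + 1)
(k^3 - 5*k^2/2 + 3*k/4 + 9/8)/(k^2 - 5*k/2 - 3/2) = (k^2 - 3*k + 9/4)/(k - 3)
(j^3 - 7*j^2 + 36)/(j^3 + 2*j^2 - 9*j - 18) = (j - 6)/(j + 3)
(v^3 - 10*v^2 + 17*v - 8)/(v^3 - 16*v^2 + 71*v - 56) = (v - 1)/(v - 7)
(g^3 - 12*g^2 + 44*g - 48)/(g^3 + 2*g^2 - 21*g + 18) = (g^3 - 12*g^2 + 44*g - 48)/(g^3 + 2*g^2 - 21*g + 18)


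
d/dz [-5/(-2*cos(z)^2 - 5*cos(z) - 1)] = 5*(4*cos(z) + 5)*sin(z)/(5*cos(z) + cos(2*z) + 2)^2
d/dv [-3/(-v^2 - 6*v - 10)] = 6*(-v - 3)/(v^2 + 6*v + 10)^2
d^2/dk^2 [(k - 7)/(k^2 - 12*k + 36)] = 2*(k - 9)/(k^4 - 24*k^3 + 216*k^2 - 864*k + 1296)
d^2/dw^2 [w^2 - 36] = 2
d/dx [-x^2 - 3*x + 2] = -2*x - 3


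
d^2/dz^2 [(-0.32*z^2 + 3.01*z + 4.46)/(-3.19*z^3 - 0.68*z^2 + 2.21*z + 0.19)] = (6.512704*z^6 - 183.780366*z^5 - 570.264816*z^4 - 196.341038*z^3 + 154.637232*z^2 + 21.66234*z - 42.167734)/(32.461759*z^9 + 20.759244*z^8 - 63.042375*z^7 - 34.249537*z^6 + 41.202237*z^5 + 17.736882*z^4 - 8.735192*z^3 - 2.710293*z^2 - 0.239343*z - 0.006859)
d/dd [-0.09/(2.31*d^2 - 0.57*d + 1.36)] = (0.4158*d - 0.0513)/(2.31*d^2 - 0.57*d + 1.36)^2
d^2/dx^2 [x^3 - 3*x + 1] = 6*x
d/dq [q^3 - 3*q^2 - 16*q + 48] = 3*q^2 - 6*q - 16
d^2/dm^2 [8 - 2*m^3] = -12*m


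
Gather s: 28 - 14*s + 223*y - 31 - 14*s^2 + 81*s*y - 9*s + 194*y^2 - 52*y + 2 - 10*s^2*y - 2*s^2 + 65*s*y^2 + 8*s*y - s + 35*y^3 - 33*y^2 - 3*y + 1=s^2*(-10*y - 16) + s*(65*y^2 + 89*y - 24) + 35*y^3 + 161*y^2 + 168*y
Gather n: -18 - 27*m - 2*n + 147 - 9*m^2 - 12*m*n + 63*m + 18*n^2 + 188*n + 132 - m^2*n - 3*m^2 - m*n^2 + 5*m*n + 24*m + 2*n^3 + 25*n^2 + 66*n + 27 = -12*m^2 + 60*m + 2*n^3 + n^2*(43 - m) + n*(-m^2 - 7*m + 252) + 288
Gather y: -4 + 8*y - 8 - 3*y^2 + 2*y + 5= -3*y^2 + 10*y - 7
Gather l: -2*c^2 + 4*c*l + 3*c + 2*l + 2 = -2*c^2 + 3*c + l*(4*c + 2) + 2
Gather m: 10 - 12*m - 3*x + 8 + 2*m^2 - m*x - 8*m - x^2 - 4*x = 2*m^2 + m*(-x - 20) - x^2 - 7*x + 18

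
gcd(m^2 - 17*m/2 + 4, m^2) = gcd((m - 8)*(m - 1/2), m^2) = 1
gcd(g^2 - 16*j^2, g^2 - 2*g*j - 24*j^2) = g + 4*j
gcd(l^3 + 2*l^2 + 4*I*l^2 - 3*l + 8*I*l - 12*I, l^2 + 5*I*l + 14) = 1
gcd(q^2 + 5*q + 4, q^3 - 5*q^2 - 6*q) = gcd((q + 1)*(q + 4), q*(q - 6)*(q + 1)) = q + 1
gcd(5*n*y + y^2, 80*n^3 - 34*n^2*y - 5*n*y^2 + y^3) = 5*n + y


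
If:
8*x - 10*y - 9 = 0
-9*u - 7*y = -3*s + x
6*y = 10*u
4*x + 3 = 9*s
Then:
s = 645/719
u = 99/1438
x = 912/719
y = 165/1438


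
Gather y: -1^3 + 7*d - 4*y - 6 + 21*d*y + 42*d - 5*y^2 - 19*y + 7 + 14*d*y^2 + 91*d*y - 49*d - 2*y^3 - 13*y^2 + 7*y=-2*y^3 + y^2*(14*d - 18) + y*(112*d - 16)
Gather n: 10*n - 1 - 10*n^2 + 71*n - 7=-10*n^2 + 81*n - 8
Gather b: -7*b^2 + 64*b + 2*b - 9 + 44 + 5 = -7*b^2 + 66*b + 40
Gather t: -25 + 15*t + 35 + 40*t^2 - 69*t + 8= 40*t^2 - 54*t + 18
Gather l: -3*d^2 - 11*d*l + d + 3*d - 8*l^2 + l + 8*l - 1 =-3*d^2 + 4*d - 8*l^2 + l*(9 - 11*d) - 1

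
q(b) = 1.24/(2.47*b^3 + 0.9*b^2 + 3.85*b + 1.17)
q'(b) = 1.24*(-7.41*b^2 - 1.8*b - 3.85)/(2.47*b^3 + 0.9*b^2 + 3.85*b + 1.17)^2 = (-9.1884*b^2 - 2.232*b - 4.774)/(2.47*b^3 + 0.9*b^2 + 3.85*b + 1.17)^2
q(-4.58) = -0.01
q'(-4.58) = -0.00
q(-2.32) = -0.04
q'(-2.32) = -0.04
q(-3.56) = -0.01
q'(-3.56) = -0.01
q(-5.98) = -0.00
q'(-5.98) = -0.00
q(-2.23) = -0.04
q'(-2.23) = -0.05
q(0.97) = 0.15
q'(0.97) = -0.24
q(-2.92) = -0.02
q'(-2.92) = -0.02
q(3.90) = 0.01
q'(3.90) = -0.00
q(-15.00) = -0.00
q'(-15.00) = -0.00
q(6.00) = 0.00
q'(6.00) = -0.00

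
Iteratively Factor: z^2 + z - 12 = (z + 4)*(z - 3)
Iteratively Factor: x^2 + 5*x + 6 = (x + 3)*(x + 2)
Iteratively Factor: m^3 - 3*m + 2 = (m + 2)*(m^2 - 2*m + 1) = (m - 1)*(m + 2)*(m - 1)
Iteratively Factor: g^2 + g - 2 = (g + 2)*(g - 1)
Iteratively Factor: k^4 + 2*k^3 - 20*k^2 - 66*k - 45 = (k - 5)*(k^3 + 7*k^2 + 15*k + 9) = (k - 5)*(k + 1)*(k^2 + 6*k + 9) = (k - 5)*(k + 1)*(k + 3)*(k + 3)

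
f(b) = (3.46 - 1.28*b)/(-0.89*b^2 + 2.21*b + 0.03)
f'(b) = (3.46 - 1.28*b)*(1.78*b - 2.21)/(-0.89*b^2 + 2.21*b + 0.03)^2 - 1.28/(-0.89*b^2 + 2.21*b + 0.03)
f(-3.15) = -0.48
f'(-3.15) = -0.15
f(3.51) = 0.33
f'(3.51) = -0.01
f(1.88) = 1.01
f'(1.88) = -0.12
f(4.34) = 0.29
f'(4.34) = -0.05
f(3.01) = 0.28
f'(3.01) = 0.28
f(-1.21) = -1.27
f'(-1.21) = -1.08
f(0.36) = 4.22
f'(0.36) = -11.13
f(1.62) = 1.09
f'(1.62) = -0.43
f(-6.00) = -0.25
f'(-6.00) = -0.04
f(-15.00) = -0.10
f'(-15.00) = -0.01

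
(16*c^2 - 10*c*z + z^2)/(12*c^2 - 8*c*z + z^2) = (-8*c + z)/(-6*c + z)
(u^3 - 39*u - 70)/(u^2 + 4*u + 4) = (u^2 - 2*u - 35)/(u + 2)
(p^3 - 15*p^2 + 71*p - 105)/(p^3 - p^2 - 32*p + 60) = (p^2 - 10*p + 21)/(p^2 + 4*p - 12)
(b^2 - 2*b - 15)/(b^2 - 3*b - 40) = (-b^2 + 2*b + 15)/(-b^2 + 3*b + 40)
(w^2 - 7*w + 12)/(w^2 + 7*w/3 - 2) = 3*(w^2 - 7*w + 12)/(3*w^2 + 7*w - 6)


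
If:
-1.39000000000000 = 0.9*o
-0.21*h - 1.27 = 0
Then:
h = -6.05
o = -1.54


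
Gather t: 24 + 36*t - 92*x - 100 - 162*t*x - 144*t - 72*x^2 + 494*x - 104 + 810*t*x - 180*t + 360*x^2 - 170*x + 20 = t*(648*x - 288) + 288*x^2 + 232*x - 160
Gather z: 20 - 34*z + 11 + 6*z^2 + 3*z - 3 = 6*z^2 - 31*z + 28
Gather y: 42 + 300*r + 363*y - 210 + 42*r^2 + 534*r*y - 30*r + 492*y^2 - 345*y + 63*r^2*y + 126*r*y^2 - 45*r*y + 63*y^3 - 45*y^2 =42*r^2 + 270*r + 63*y^3 + y^2*(126*r + 447) + y*(63*r^2 + 489*r + 18) - 168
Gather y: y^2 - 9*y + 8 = y^2 - 9*y + 8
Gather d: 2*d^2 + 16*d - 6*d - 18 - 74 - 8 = 2*d^2 + 10*d - 100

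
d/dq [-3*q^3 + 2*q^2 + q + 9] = -9*q^2 + 4*q + 1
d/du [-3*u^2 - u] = -6*u - 1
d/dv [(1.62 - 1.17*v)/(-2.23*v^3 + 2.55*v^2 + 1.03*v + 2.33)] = (-5.2182*v^3 + 13.8213*v^2 - 8.262*v - 4.3947)/(4.9729*v^6 - 11.373*v^5 + 1.9087*v^4 - 5.1388*v^3 + 12.9439*v^2 + 4.7998*v + 5.4289)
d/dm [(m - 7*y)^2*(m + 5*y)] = 3*(m - 7*y)*(m + y)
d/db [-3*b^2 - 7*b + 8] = -6*b - 7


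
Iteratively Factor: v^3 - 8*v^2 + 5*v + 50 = (v - 5)*(v^2 - 3*v - 10) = (v - 5)^2*(v + 2)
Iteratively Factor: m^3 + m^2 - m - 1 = (m - 1)*(m^2 + 2*m + 1) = (m - 1)*(m + 1)*(m + 1)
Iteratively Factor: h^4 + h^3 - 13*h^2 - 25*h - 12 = (h + 1)*(h^3 - 13*h - 12) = (h + 1)*(h + 3)*(h^2 - 3*h - 4) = (h - 4)*(h + 1)*(h + 3)*(h + 1)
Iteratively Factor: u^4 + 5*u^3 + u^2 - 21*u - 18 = (u + 3)*(u^3 + 2*u^2 - 5*u - 6) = (u + 1)*(u + 3)*(u^2 + u - 6) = (u - 2)*(u + 1)*(u + 3)*(u + 3)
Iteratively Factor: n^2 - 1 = (n - 1)*(n + 1)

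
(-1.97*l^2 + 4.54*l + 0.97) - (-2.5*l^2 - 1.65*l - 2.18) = 0.53*l^2 + 6.19*l + 3.15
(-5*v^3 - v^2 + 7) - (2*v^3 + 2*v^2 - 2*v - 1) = -7*v^3 - 3*v^2 + 2*v + 8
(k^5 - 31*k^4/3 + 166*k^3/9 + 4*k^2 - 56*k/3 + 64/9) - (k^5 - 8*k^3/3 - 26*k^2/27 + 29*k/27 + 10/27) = -31*k^4/3 + 190*k^3/9 + 134*k^2/27 - 533*k/27 + 182/27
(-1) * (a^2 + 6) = -a^2 - 6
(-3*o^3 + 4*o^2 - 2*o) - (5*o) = -3*o^3 + 4*o^2 - 7*o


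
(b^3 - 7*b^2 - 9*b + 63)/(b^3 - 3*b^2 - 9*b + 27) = (b - 7)/(b - 3)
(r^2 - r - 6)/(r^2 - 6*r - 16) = (r - 3)/(r - 8)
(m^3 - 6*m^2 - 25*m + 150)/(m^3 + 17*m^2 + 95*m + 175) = (m^2 - 11*m + 30)/(m^2 + 12*m + 35)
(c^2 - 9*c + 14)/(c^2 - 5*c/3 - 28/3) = 3*(-c^2 + 9*c - 14)/(-3*c^2 + 5*c + 28)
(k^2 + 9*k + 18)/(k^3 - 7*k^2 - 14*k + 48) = (k + 6)/(k^2 - 10*k + 16)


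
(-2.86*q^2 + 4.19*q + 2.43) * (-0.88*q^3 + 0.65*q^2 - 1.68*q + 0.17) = 2.5168*q^5 - 5.5462*q^4 + 5.3899*q^3 - 5.9459*q^2 - 3.3701*q + 0.4131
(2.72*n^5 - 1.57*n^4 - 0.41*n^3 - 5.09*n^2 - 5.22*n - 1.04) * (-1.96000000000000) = -5.3312*n^5 + 3.0772*n^4 + 0.8036*n^3 + 9.9764*n^2 + 10.2312*n + 2.0384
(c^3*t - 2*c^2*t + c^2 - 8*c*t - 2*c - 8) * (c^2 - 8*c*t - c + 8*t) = c^5*t - 8*c^4*t^2 - 3*c^4*t + c^4 + 24*c^3*t^2 - 14*c^3*t - 3*c^3 + 48*c^2*t^2 + 32*c^2*t - 6*c^2 - 64*c*t^2 + 48*c*t + 8*c - 64*t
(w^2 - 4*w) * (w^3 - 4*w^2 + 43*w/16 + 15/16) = w^5 - 8*w^4 + 299*w^3/16 - 157*w^2/16 - 15*w/4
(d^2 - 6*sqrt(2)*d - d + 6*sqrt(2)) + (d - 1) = d^2 - 6*sqrt(2)*d - 1 + 6*sqrt(2)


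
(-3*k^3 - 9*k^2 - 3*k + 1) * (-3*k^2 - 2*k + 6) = 9*k^5 + 33*k^4 + 9*k^3 - 51*k^2 - 20*k + 6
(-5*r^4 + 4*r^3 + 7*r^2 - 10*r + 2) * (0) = 0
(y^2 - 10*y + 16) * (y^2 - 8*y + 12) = y^4 - 18*y^3 + 108*y^2 - 248*y + 192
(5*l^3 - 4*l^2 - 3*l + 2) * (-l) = -5*l^4 + 4*l^3 + 3*l^2 - 2*l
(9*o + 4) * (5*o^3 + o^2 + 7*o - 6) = 45*o^4 + 29*o^3 + 67*o^2 - 26*o - 24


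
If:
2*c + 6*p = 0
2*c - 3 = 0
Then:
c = 3/2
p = -1/2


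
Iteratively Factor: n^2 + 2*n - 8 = (n + 4)*(n - 2)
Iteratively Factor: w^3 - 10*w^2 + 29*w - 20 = (w - 4)*(w^2 - 6*w + 5) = (w - 4)*(w - 1)*(w - 5)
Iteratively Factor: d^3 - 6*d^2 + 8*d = (d - 2)*(d^2 - 4*d) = d*(d - 2)*(d - 4)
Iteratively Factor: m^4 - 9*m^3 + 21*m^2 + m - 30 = (m + 1)*(m^3 - 10*m^2 + 31*m - 30) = (m - 3)*(m + 1)*(m^2 - 7*m + 10) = (m - 3)*(m - 2)*(m + 1)*(m - 5)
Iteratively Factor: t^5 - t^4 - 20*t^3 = (t - 5)*(t^4 + 4*t^3) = t*(t - 5)*(t^3 + 4*t^2) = t^2*(t - 5)*(t^2 + 4*t) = t^2*(t - 5)*(t + 4)*(t)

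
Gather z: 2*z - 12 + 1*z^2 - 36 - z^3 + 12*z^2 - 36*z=-z^3 + 13*z^2 - 34*z - 48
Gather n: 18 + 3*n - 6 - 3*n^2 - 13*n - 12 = -3*n^2 - 10*n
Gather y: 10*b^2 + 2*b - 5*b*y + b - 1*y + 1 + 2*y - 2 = 10*b^2 + 3*b + y*(1 - 5*b) - 1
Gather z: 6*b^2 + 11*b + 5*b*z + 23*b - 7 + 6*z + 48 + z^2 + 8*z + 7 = 6*b^2 + 34*b + z^2 + z*(5*b + 14) + 48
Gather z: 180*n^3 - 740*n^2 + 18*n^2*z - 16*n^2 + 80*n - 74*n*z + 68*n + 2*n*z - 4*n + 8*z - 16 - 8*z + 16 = 180*n^3 - 756*n^2 + 144*n + z*(18*n^2 - 72*n)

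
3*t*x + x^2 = x*(3*t + x)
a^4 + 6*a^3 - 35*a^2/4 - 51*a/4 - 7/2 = (a - 2)*(a + 1/2)^2*(a + 7)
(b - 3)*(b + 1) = b^2 - 2*b - 3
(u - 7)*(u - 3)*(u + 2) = u^3 - 8*u^2 + u + 42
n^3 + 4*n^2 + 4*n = n*(n + 2)^2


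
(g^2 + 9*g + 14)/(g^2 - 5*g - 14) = (g + 7)/(g - 7)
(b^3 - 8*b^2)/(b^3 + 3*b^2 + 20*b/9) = 9*b*(b - 8)/(9*b^2 + 27*b + 20)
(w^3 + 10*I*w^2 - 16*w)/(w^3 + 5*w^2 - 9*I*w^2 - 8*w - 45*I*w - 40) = w*(w^2 + 10*I*w - 16)/(w^3 + w^2*(5 - 9*I) - w*(8 + 45*I) - 40)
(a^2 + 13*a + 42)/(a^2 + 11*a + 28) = (a + 6)/(a + 4)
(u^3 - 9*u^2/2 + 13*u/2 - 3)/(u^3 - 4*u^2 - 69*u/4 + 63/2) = 2*(u^2 - 3*u + 2)/(2*u^2 - 5*u - 42)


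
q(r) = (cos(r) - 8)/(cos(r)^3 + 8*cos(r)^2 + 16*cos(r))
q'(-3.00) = 0.03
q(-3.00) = 1.00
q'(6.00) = 0.13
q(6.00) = -0.30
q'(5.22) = 1.77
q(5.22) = -0.77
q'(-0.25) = 0.11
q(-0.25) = -0.29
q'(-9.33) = 0.02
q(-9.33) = 1.00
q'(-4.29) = -2.56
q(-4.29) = 1.59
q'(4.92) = 11.41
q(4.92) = -2.14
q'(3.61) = 0.17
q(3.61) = 1.03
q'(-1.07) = 1.82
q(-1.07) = -0.78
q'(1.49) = -76.39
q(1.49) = -5.89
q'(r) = (cos(r) - 8)*(3*sin(r)*cos(r)^2 + 16*sin(r)*cos(r) + 16*sin(r))/(cos(r)^3 + 8*cos(r)^2 + 16*cos(r))^2 - sin(r)/(cos(r)^3 + 8*cos(r)^2 + 16*cos(r))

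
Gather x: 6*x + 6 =6*x + 6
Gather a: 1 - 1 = 0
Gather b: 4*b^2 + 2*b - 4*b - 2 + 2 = 4*b^2 - 2*b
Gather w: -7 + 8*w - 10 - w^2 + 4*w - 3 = -w^2 + 12*w - 20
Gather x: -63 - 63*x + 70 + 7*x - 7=-56*x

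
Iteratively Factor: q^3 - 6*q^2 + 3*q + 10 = (q - 2)*(q^2 - 4*q - 5) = (q - 2)*(q + 1)*(q - 5)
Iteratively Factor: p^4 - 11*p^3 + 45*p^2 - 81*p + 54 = (p - 3)*(p^3 - 8*p^2 + 21*p - 18) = (p - 3)*(p - 2)*(p^2 - 6*p + 9) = (p - 3)^2*(p - 2)*(p - 3)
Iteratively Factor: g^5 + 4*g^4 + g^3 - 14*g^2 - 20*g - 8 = (g + 2)*(g^4 + 2*g^3 - 3*g^2 - 8*g - 4) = (g - 2)*(g + 2)*(g^3 + 4*g^2 + 5*g + 2) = (g - 2)*(g + 1)*(g + 2)*(g^2 + 3*g + 2) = (g - 2)*(g + 1)*(g + 2)^2*(g + 1)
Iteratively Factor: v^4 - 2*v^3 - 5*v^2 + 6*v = (v - 1)*(v^3 - v^2 - 6*v) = (v - 3)*(v - 1)*(v^2 + 2*v) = (v - 3)*(v - 1)*(v + 2)*(v)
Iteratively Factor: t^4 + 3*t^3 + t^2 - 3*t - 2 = (t + 1)*(t^3 + 2*t^2 - t - 2) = (t + 1)^2*(t^2 + t - 2) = (t - 1)*(t + 1)^2*(t + 2)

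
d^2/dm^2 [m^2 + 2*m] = 2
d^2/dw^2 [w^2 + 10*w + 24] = 2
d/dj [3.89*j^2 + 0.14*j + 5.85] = 7.78*j + 0.14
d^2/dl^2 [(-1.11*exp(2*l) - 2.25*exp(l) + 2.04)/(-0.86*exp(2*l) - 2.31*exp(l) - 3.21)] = (-0.541025999999999*exp(4*l) - 16.838979*exp(3*l) - 24.733809*exp(2*l) + 40.707081*exp(l) + 38.311029)*exp(l)/(0.636056*exp(6*l) + 5.125428*exp(5*l) + 20.889486*exp(4*l) + 50.588307*exp(3*l) + 77.971221*exp(2*l) + 71.407413*exp(l) + 33.076161)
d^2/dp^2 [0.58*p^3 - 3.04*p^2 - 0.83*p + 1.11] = 3.48*p - 6.08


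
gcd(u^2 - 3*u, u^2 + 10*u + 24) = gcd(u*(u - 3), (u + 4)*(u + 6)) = 1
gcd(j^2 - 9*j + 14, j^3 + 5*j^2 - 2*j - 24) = j - 2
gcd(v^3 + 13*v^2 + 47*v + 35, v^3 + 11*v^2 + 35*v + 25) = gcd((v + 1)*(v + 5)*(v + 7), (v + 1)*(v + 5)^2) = v^2 + 6*v + 5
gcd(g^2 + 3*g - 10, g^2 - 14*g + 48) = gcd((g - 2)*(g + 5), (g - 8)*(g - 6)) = 1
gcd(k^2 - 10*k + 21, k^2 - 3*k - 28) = k - 7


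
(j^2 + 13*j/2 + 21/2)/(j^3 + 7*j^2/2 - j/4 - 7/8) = 4*(j + 3)/(4*j^2 - 1)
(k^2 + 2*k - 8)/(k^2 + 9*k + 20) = (k - 2)/(k + 5)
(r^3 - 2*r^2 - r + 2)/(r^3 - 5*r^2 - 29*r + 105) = (r^3 - 2*r^2 - r + 2)/(r^3 - 5*r^2 - 29*r + 105)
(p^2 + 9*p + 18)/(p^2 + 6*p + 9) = (p + 6)/(p + 3)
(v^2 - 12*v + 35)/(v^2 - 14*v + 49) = (v - 5)/(v - 7)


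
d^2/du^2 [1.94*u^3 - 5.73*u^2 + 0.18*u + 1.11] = 11.64*u - 11.46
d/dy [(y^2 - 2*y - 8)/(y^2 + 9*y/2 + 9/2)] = 2*(13*y^2 + 50*y + 54)/(4*y^4 + 36*y^3 + 117*y^2 + 162*y + 81)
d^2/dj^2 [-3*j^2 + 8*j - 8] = -6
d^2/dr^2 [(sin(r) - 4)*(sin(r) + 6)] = -2*sin(r) + 2*cos(2*r)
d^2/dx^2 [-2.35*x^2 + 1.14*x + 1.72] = -4.70000000000000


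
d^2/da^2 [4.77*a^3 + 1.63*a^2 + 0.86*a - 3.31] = 28.62*a + 3.26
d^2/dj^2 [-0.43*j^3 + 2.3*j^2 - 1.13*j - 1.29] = 4.6 - 2.58*j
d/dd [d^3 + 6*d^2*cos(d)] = 3*d*(-2*d*sin(d) + d + 4*cos(d))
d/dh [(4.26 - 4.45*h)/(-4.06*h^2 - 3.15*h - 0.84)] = (-18.067*h^2 + 34.5912*h + 17.157)/(16.4836*h^4 + 25.578*h^3 + 16.7433*h^2 + 5.292*h + 0.7056)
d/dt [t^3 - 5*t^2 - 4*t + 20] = 3*t^2 - 10*t - 4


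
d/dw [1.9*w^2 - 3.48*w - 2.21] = 3.8*w - 3.48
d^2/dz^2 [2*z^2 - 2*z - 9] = 4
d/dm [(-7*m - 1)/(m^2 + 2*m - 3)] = (7*m^2 + 2*m + 23)/(m^4 + 4*m^3 - 2*m^2 - 12*m + 9)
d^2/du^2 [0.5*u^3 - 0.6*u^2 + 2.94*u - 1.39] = 3.0*u - 1.2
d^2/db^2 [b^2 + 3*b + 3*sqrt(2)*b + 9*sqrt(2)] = 2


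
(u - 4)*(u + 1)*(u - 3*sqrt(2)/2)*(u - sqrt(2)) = u^4 - 5*sqrt(2)*u^3/2 - 3*u^3 - u^2 + 15*sqrt(2)*u^2/2 - 9*u + 10*sqrt(2)*u - 12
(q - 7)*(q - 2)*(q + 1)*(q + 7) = q^4 - q^3 - 51*q^2 + 49*q + 98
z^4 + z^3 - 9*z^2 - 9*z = z*(z - 3)*(z + 1)*(z + 3)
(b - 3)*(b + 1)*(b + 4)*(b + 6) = b^4 + 8*b^3 + b^2 - 78*b - 72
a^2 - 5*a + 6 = (a - 3)*(a - 2)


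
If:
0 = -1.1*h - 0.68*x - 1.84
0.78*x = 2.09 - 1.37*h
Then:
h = 38.81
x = -65.49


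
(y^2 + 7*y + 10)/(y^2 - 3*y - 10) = (y + 5)/(y - 5)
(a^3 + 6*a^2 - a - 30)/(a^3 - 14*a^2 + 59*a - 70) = (a^2 + 8*a + 15)/(a^2 - 12*a + 35)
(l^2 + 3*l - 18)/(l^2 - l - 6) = (l + 6)/(l + 2)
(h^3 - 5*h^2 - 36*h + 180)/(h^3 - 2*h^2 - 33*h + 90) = (h - 6)/(h - 3)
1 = 1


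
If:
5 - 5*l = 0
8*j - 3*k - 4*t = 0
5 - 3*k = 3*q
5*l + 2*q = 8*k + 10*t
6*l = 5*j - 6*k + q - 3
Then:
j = 92/183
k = -42/61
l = 1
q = 431/183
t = 557/366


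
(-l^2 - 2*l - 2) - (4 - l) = -l^2 - l - 6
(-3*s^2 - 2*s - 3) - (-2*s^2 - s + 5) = -s^2 - s - 8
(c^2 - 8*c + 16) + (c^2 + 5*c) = 2*c^2 - 3*c + 16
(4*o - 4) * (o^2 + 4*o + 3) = 4*o^3 + 12*o^2 - 4*o - 12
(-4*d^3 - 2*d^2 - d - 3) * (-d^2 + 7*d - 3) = 4*d^5 - 26*d^4 - d^3 + 2*d^2 - 18*d + 9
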